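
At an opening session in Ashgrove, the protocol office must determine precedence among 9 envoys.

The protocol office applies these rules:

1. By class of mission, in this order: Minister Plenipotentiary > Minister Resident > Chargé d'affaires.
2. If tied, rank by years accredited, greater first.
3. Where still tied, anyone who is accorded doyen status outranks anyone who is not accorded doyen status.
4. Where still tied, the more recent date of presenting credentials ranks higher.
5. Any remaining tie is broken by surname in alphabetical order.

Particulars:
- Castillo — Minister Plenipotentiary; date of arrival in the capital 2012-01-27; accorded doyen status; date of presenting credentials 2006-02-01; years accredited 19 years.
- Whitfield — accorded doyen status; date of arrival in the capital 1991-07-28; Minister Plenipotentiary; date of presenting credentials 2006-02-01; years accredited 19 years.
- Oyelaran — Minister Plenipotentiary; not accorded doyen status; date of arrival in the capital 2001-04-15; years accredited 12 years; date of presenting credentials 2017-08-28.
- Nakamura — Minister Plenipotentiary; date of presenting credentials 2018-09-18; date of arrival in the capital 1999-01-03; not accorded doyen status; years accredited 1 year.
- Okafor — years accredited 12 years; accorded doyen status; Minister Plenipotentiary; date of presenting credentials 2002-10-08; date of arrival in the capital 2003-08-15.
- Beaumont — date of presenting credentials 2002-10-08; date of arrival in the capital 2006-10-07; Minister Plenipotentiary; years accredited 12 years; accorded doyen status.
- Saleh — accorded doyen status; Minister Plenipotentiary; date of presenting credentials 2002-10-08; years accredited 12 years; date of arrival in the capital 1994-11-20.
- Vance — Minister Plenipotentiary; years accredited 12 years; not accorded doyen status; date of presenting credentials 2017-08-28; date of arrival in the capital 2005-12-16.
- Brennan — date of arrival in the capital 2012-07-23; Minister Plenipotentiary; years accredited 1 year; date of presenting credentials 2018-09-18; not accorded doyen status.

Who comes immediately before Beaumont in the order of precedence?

Whitfield

By class of mission: Castillo, Whitfield, Beaumont, Okafor, Saleh, Oyelaran, Vance, Brennan and Nakamura (Minister Plenipotentiary).
Among Castillo, Whitfield, Beaumont, Okafor, Saleh, Oyelaran, Vance, Brennan and Nakamura, by years accredited (higher first): Castillo and Whitfield (19 years) before Beaumont, Okafor, Saleh, Oyelaran and Vance (12 years) before Brennan and Nakamura (1 year).
Castillo and Whitfield are each accorded doyen status, so the next rule applies.
Castillo and Whitfield both have date of presenting credentials 2006-02-01, so the next rule applies.
Among Castillo and Whitfield, alphabetically by surname: Castillo before Whitfield.
Among Beaumont, Okafor, Saleh, Oyelaran and Vance, accorded doyen status before not accorded doyen status: Beaumont, Okafor and Saleh (accorded doyen status) before Oyelaran and Vance (not accorded doyen status).
Beaumont, Okafor and Saleh all have date of presenting credentials 2002-10-08, so the next rule applies.
Among Beaumont, Okafor and Saleh, alphabetically by surname: Beaumont before Okafor before Saleh.
Oyelaran and Vance both have date of presenting credentials 2017-08-28, so the next rule applies.
Among Oyelaran and Vance, alphabetically by surname: Oyelaran before Vance.
Brennan and Nakamura are each not accorded doyen status, so the next rule applies.
Brennan and Nakamura both have date of presenting credentials 2018-09-18, so the next rule applies.
Among Brennan and Nakamura, alphabetically by surname: Brennan before Nakamura.
Order: Castillo, Whitfield, Beaumont, Okafor, Saleh, Oyelaran, Vance, Brennan, Nakamura.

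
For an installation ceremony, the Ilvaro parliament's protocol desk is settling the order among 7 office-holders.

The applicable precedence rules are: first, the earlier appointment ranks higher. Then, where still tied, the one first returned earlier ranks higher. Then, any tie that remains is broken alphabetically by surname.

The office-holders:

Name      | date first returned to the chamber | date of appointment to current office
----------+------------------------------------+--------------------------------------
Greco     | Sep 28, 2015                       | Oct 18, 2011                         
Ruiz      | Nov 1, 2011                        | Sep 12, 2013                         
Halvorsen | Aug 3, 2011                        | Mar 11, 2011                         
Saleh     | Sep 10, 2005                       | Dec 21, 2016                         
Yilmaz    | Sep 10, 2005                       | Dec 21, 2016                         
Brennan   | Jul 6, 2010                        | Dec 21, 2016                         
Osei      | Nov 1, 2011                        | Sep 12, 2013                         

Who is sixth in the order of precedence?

By date of appointment to current office (earlier first): Halvorsen (Mar 11, 2011); then Greco (Oct 18, 2011); then Osei and Ruiz (both Sep 12, 2013); then Saleh, Yilmaz and Brennan (each Dec 21, 2016).
Osei and Ruiz both have date first returned to the chamber Nov 1, 2011, so the next rule applies.
Among Osei and Ruiz, alphabetically by surname: Osei before Ruiz.
Among Saleh, Yilmaz and Brennan, by date first returned to the chamber (earlier first): Saleh and Yilmaz (Sep 10, 2005) before Brennan (Jul 6, 2010).
Among Saleh and Yilmaz, alphabetically by surname: Saleh before Yilmaz.
Order: Halvorsen, Greco, Osei, Ruiz, Saleh, Yilmaz, Brennan.

Yilmaz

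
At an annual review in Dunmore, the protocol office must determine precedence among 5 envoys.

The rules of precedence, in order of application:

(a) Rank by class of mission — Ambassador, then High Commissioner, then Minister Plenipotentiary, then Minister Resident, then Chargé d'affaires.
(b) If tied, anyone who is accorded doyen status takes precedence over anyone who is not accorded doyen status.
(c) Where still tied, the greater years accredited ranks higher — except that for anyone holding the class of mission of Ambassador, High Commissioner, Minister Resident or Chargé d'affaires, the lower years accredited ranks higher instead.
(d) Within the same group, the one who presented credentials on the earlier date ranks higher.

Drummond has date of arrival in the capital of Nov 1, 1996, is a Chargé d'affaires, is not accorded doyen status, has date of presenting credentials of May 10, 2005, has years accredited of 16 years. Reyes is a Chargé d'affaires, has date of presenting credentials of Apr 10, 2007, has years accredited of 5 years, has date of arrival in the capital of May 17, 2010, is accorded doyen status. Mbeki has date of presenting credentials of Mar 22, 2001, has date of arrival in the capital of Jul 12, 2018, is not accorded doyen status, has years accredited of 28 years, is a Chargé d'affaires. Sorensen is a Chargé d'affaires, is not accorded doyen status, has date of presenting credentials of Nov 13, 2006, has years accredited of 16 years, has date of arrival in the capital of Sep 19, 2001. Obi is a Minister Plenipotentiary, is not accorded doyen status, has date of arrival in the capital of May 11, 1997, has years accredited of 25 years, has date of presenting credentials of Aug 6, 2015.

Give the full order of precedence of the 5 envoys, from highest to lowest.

Obi, Reyes, Drummond, Sorensen, Mbeki

By class of mission: Obi (Minister Plenipotentiary); then Reyes, Drummond, Sorensen and Mbeki (Chargé d'affaires).
Among Reyes, Drummond, Sorensen and Mbeki, accorded doyen status before not accorded doyen status: Reyes (accorded doyen status) before Drummond, Sorensen and Mbeki (not accorded doyen status).
Among Drummond, Sorensen and Mbeki, by years accredited (lower first) (reversed rule for this group): Drummond and Sorensen (16 years) before Mbeki (28 years).
Among Drummond and Sorensen, by date of presenting credentials (earlier first): Drummond (May 10, 2005) before Sorensen (Nov 13, 2006).
Full order: Obi, Reyes, Drummond, Sorensen, Mbeki.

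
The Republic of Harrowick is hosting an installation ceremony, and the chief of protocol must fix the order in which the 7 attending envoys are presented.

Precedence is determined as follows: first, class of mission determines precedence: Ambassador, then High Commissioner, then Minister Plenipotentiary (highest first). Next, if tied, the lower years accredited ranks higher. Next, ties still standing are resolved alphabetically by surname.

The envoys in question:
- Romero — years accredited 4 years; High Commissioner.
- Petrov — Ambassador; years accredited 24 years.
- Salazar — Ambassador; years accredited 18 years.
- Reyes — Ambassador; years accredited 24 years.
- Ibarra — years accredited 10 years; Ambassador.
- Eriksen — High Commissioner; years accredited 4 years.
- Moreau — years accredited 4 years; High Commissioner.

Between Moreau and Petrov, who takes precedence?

By class of mission: Ibarra, Salazar, Petrov and Reyes (Ambassador); then Eriksen, Moreau and Romero (High Commissioner).
Among Ibarra, Salazar, Petrov and Reyes, by years accredited (lower first): Ibarra (10 years) before Salazar (18 years) before Petrov and Reyes (24 years).
Among Petrov and Reyes, alphabetically by surname: Petrov before Reyes.
Eriksen, Moreau and Romero all have years accredited 4 years, so the next rule applies.
Among Eriksen, Moreau and Romero, alphabetically by surname: Eriksen before Moreau before Romero.
So Petrov takes precedence.

Petrov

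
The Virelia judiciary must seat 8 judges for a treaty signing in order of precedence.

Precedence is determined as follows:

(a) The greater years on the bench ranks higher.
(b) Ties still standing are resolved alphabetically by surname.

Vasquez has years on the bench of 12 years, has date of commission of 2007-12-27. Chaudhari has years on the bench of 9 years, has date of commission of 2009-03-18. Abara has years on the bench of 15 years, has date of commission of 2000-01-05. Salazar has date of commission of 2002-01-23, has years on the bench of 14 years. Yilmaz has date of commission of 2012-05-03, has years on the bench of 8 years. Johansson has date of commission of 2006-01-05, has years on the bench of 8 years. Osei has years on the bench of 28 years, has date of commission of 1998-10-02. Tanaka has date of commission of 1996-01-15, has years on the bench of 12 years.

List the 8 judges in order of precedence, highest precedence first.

By years on the bench (higher first): Osei (28 years); then Abara (15 years); then Salazar (14 years); then Tanaka and Vasquez (both 12 years); then Chaudhari (9 years); then Johansson and Yilmaz (both 8 years).
Among Tanaka and Vasquez, alphabetically by surname: Tanaka before Vasquez.
Among Johansson and Yilmaz, alphabetically by surname: Johansson before Yilmaz.
Full order: Osei, Abara, Salazar, Tanaka, Vasquez, Chaudhari, Johansson, Yilmaz.

Osei, Abara, Salazar, Tanaka, Vasquez, Chaudhari, Johansson, Yilmaz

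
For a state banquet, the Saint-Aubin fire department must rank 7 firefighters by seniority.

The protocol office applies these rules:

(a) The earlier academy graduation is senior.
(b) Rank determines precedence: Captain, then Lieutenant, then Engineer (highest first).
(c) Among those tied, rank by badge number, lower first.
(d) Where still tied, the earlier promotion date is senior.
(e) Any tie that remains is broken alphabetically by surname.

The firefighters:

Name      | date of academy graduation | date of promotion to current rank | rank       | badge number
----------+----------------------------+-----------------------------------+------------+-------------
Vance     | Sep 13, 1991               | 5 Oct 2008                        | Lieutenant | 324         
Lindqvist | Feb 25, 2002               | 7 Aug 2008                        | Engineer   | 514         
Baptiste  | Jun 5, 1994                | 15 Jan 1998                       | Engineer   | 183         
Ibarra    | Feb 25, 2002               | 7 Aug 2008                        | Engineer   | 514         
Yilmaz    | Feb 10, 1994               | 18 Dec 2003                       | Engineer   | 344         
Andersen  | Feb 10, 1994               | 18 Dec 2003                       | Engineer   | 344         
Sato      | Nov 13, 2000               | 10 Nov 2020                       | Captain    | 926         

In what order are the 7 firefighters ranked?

Vance, Andersen, Yilmaz, Baptiste, Sato, Ibarra, Lindqvist

By date of academy graduation (earlier first): Vance (Sep 13, 1991); then Andersen and Yilmaz (both Feb 10, 1994); then Baptiste (Jun 5, 1994); then Sato (Nov 13, 2000); then Ibarra and Lindqvist (both Feb 25, 2002).
Andersen and Yilmaz are each Engineer, so the next rule applies.
Andersen and Yilmaz both have badge number 344, so the next rule applies.
Andersen and Yilmaz both have date of promotion to current rank 18 Dec 2003, so the next rule applies.
Among Andersen and Yilmaz, alphabetically by surname: Andersen before Yilmaz.
Ibarra and Lindqvist are each Engineer, so the next rule applies.
Ibarra and Lindqvist both have badge number 514, so the next rule applies.
Ibarra and Lindqvist both have date of promotion to current rank 7 Aug 2008, so the next rule applies.
Among Ibarra and Lindqvist, alphabetically by surname: Ibarra before Lindqvist.
Full order: Vance, Andersen, Yilmaz, Baptiste, Sato, Ibarra, Lindqvist.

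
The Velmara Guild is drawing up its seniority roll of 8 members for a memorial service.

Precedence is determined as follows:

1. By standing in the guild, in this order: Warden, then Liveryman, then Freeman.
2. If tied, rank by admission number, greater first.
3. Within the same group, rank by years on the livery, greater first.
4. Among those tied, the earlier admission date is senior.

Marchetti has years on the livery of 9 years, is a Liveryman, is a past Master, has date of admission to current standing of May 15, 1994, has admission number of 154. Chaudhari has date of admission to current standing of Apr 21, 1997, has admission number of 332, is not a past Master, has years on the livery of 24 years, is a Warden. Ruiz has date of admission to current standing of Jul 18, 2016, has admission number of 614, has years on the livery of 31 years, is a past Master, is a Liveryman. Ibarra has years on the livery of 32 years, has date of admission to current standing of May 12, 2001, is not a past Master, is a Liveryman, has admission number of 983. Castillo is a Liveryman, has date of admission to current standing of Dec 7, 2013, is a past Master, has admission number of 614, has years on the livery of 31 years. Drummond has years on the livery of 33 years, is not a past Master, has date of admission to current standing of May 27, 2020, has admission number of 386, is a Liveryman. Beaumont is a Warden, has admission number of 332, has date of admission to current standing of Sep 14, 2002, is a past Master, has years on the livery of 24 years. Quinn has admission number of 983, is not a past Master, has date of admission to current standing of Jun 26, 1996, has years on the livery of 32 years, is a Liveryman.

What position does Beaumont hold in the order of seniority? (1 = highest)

2

By standing in the guild: Chaudhari and Beaumont (Warden); then Quinn, Ibarra, Castillo, Ruiz, Drummond and Marchetti (Liveryman).
Chaudhari and Beaumont both have admission number 332, so the next rule applies.
Chaudhari and Beaumont both have years on the livery 24 years, so the next rule applies.
Among Chaudhari and Beaumont, by date of admission to current standing (earlier first): Chaudhari (Apr 21, 1997) before Beaumont (Sep 14, 2002).
Among Quinn, Ibarra, Castillo, Ruiz, Drummond and Marchetti, by admission number (higher first): Quinn and Ibarra (983) before Castillo and Ruiz (614) before Drummond (386) before Marchetti (154).
Quinn and Ibarra both have years on the livery 32 years, so the next rule applies.
Among Quinn and Ibarra, by date of admission to current standing (earlier first): Quinn (Jun 26, 1996) before Ibarra (May 12, 2001).
Castillo and Ruiz both have years on the livery 31 years, so the next rule applies.
Among Castillo and Ruiz, by date of admission to current standing (earlier first): Castillo (Dec 7, 2013) before Ruiz (Jul 18, 2016).
Order: Chaudhari, Beaumont, Quinn, Ibarra, Castillo, Ruiz, Drummond, Marchetti. So position 2.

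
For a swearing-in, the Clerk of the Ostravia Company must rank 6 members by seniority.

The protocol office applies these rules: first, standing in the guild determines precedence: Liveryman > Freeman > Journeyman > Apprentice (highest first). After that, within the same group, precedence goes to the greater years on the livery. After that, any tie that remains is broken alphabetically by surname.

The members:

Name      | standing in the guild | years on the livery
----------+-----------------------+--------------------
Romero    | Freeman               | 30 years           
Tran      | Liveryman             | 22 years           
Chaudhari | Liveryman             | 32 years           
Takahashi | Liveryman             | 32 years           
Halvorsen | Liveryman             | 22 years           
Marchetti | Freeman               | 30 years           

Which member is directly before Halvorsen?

Takahashi

By standing in the guild: Chaudhari, Takahashi, Halvorsen and Tran (Liveryman); then Marchetti and Romero (Freeman).
Among Chaudhari, Takahashi, Halvorsen and Tran, by years on the livery (higher first): Chaudhari and Takahashi (32 years) before Halvorsen and Tran (22 years).
Among Chaudhari and Takahashi, alphabetically by surname: Chaudhari before Takahashi.
Among Halvorsen and Tran, alphabetically by surname: Halvorsen before Tran.
Marchetti and Romero both have years on the livery 30 years, so the next rule applies.
Among Marchetti and Romero, alphabetically by surname: Marchetti before Romero.
Order: Chaudhari, Takahashi, Halvorsen, Tran, Marchetti, Romero.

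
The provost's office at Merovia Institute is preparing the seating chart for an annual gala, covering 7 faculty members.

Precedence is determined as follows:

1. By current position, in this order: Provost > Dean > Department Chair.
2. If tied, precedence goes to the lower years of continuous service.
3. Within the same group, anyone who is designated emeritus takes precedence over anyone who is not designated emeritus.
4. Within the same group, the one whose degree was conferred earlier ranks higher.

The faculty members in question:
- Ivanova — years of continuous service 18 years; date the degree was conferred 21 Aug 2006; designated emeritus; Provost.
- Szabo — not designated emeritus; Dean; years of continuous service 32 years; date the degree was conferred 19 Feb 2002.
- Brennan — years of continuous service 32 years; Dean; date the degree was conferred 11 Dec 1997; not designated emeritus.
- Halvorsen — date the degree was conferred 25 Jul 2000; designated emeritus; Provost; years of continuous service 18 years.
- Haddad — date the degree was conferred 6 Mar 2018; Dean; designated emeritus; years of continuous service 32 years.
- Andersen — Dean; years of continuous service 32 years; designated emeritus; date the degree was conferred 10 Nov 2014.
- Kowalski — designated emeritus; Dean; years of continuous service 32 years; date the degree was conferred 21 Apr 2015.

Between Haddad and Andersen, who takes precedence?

By current position: Halvorsen and Ivanova (Provost); then Andersen, Kowalski, Haddad, Brennan and Szabo (Dean).
Halvorsen and Ivanova both have years of continuous service 18 years, so the next rule applies.
Halvorsen and Ivanova are each designated emeritus, so the next rule applies.
Among Halvorsen and Ivanova, by date the degree was conferred (earlier first): Halvorsen (25 Jul 2000) before Ivanova (21 Aug 2006).
Andersen, Kowalski, Haddad, Brennan and Szabo all have years of continuous service 32 years, so the next rule applies.
Among Andersen, Kowalski, Haddad, Brennan and Szabo, designated emeritus before not designated emeritus: Andersen, Kowalski and Haddad (designated emeritus) before Brennan and Szabo (not designated emeritus).
Among Andersen, Kowalski and Haddad, by date the degree was conferred (earlier first): Andersen (10 Nov 2014) before Kowalski (21 Apr 2015) before Haddad (6 Mar 2018).
Among Brennan and Szabo, by date the degree was conferred (earlier first): Brennan (11 Dec 1997) before Szabo (19 Feb 2002).
So Andersen takes precedence.

Andersen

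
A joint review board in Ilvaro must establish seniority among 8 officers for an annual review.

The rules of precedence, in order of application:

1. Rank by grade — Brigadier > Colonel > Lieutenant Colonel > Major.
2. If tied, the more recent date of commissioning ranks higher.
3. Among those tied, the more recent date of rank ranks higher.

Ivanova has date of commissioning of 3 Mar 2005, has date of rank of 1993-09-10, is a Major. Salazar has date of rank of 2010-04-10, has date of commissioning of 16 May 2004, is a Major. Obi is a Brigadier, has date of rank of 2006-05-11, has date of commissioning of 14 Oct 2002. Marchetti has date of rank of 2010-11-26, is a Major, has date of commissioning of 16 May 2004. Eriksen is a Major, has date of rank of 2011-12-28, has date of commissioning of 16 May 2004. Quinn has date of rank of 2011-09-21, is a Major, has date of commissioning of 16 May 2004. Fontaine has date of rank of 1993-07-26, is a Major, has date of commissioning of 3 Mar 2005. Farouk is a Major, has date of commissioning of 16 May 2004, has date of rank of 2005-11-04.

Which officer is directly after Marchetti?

Salazar

By grade: Obi (Brigadier); then Ivanova, Fontaine, Eriksen, Quinn, Marchetti, Salazar and Farouk (Major).
Among Ivanova, Fontaine, Eriksen, Quinn, Marchetti, Salazar and Farouk, by date of commissioning (later first): Ivanova and Fontaine (3 Mar 2005) before Eriksen, Quinn, Marchetti, Salazar and Farouk (16 May 2004).
Among Ivanova and Fontaine, by date of rank (later first): Ivanova (1993-09-10) before Fontaine (1993-07-26).
Among Eriksen, Quinn, Marchetti, Salazar and Farouk, by date of rank (later first): Eriksen (2011-12-28) before Quinn (2011-09-21) before Marchetti (2010-11-26) before Salazar (2010-04-10) before Farouk (2005-11-04).
Order: Obi, Ivanova, Fontaine, Eriksen, Quinn, Marchetti, Salazar, Farouk.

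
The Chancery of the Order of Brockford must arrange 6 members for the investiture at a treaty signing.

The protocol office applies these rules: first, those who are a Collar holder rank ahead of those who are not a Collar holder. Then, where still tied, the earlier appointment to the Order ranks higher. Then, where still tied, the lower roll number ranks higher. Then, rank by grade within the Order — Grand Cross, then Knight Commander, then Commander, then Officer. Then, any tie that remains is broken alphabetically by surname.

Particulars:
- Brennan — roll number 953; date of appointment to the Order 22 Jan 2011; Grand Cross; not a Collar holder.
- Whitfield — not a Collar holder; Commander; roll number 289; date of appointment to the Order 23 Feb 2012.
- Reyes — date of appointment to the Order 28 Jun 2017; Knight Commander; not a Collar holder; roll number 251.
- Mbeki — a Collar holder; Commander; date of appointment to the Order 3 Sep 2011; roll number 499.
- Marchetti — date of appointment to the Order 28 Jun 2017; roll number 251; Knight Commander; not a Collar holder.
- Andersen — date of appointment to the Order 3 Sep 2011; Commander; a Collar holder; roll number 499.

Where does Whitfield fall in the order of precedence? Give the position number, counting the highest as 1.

4

By the first rule: Andersen and Mbeki (both a Collar holder); then Brennan, Whitfield, Marchetti and Reyes (each not a Collar holder).
Andersen and Mbeki both have date of appointment to the Order 3 Sep 2011, so the next rule applies.
Andersen and Mbeki both have roll number 499, so the next rule applies.
Andersen and Mbeki are each Commander, so the next rule applies.
Among Andersen and Mbeki, alphabetically by surname: Andersen before Mbeki.
Among Brennan, Whitfield, Marchetti and Reyes, by date of appointment to the Order (earlier first): Brennan (22 Jan 2011) before Whitfield (23 Feb 2012) before Marchetti and Reyes (28 Jun 2017).
Marchetti and Reyes both have roll number 251, so the next rule applies.
Marchetti and Reyes are each Knight Commander, so the next rule applies.
Among Marchetti and Reyes, alphabetically by surname: Marchetti before Reyes.
Order: Andersen, Mbeki, Brennan, Whitfield, Marchetti, Reyes. So position 4.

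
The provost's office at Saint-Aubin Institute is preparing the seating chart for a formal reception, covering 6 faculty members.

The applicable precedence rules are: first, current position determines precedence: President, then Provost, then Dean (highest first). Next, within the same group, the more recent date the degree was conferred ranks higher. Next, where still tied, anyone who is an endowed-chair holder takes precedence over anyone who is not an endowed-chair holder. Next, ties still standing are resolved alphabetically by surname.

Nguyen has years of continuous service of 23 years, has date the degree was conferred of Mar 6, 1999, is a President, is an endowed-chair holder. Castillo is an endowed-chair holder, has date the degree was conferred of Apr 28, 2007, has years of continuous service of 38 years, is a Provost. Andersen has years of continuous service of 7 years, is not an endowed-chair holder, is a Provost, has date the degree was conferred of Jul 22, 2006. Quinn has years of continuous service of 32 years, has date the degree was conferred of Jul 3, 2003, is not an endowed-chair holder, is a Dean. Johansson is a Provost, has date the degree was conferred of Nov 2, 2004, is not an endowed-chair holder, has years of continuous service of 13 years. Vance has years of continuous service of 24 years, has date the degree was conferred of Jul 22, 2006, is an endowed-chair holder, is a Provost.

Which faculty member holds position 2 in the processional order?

By current position: Nguyen (President); then Castillo, Vance, Andersen and Johansson (Provost); then Quinn (Dean).
Among Castillo, Vance, Andersen and Johansson, by date the degree was conferred (later first): Castillo (Apr 28, 2007) before Vance and Andersen (Jul 22, 2006) before Johansson (Nov 2, 2004).
Among Vance and Andersen, an endowed-chair holder before not an endowed-chair holder: Vance (an endowed-chair holder) before Andersen (not an endowed-chair holder).
Order: Nguyen, Castillo, Vance, Andersen, Johansson, Quinn.

Castillo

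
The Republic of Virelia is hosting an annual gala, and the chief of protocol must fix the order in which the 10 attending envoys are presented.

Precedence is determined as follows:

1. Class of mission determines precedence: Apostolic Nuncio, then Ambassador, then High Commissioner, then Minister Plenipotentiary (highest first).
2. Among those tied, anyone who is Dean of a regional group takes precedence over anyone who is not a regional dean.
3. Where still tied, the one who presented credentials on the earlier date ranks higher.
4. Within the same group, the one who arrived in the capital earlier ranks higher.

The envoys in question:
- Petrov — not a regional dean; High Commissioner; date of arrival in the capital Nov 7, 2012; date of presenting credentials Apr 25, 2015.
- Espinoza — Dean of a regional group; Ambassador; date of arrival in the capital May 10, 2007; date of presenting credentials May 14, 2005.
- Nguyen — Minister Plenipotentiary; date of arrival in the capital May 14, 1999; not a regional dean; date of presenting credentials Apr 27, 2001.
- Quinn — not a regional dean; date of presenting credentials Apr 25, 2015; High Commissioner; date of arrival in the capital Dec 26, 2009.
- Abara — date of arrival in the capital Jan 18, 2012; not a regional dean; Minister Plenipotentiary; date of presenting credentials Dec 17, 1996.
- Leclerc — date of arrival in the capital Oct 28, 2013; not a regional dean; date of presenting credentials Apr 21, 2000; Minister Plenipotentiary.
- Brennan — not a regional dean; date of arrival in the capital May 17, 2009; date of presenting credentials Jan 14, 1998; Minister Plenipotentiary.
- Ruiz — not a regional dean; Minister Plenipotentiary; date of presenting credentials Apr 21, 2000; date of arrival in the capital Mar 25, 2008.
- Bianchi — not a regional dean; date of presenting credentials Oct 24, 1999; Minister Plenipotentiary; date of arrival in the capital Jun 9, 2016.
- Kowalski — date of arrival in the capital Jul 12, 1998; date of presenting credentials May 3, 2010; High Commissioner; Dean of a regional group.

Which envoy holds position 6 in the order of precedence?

Brennan

By class of mission: Espinoza (Ambassador); then Kowalski, Quinn and Petrov (High Commissioner); then Abara, Brennan, Bianchi, Ruiz, Leclerc and Nguyen (Minister Plenipotentiary).
Among Kowalski, Quinn and Petrov, Dean of a regional group before not a regional dean: Kowalski (Dean of a regional group) before Quinn and Petrov (not a regional dean).
Quinn and Petrov both have date of presenting credentials Apr 25, 2015, so the next rule applies.
Among Quinn and Petrov, by date of arrival in the capital (earlier first): Quinn (Dec 26, 2009) before Petrov (Nov 7, 2012).
Abara, Brennan, Bianchi, Ruiz, Leclerc and Nguyen are each not a regional dean, so the next rule applies.
Among Abara, Brennan, Bianchi, Ruiz, Leclerc and Nguyen, by date of presenting credentials (earlier first): Abara (Dec 17, 1996) before Brennan (Jan 14, 1998) before Bianchi (Oct 24, 1999) before Ruiz and Leclerc (Apr 21, 2000) before Nguyen (Apr 27, 2001).
Among Ruiz and Leclerc, by date of arrival in the capital (earlier first): Ruiz (Mar 25, 2008) before Leclerc (Oct 28, 2013).
Order: Espinoza, Kowalski, Quinn, Petrov, Abara, Brennan, Bianchi, Ruiz, Leclerc, Nguyen.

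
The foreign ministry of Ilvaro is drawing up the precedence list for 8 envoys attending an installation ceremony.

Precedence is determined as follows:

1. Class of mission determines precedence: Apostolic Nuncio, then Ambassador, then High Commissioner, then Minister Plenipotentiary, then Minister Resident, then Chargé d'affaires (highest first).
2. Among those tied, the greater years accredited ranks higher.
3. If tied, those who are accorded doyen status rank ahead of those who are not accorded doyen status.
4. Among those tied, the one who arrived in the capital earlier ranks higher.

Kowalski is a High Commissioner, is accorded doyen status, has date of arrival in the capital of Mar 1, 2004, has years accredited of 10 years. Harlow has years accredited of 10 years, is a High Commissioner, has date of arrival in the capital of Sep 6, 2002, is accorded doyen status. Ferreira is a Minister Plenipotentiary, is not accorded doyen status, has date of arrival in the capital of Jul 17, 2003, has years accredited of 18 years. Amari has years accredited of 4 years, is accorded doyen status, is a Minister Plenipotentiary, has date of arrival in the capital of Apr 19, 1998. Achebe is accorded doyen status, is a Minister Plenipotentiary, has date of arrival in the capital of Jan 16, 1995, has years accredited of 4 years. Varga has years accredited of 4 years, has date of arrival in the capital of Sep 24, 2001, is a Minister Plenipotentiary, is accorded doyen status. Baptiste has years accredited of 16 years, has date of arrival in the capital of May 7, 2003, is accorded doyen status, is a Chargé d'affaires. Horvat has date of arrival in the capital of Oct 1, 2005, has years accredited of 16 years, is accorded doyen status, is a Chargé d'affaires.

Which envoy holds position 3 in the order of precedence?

Ferreira

By class of mission: Harlow and Kowalski (High Commissioner); then Ferreira, Achebe, Amari and Varga (Minister Plenipotentiary); then Baptiste and Horvat (Chargé d'affaires).
Harlow and Kowalski both have years accredited 10 years, so the next rule applies.
Harlow and Kowalski are each accorded doyen status, so the next rule applies.
Among Harlow and Kowalski, by date of arrival in the capital (earlier first): Harlow (Sep 6, 2002) before Kowalski (Mar 1, 2004).
Among Ferreira, Achebe, Amari and Varga, by years accredited (higher first): Ferreira (18 years) before Achebe, Amari and Varga (4 years).
Achebe, Amari and Varga are each accorded doyen status, so the next rule applies.
Among Achebe, Amari and Varga, by date of arrival in the capital (earlier first): Achebe (Jan 16, 1995) before Amari (Apr 19, 1998) before Varga (Sep 24, 2001).
Baptiste and Horvat both have years accredited 16 years, so the next rule applies.
Baptiste and Horvat are each accorded doyen status, so the next rule applies.
Among Baptiste and Horvat, by date of arrival in the capital (earlier first): Baptiste (May 7, 2003) before Horvat (Oct 1, 2005).
Order: Harlow, Kowalski, Ferreira, Achebe, Amari, Varga, Baptiste, Horvat.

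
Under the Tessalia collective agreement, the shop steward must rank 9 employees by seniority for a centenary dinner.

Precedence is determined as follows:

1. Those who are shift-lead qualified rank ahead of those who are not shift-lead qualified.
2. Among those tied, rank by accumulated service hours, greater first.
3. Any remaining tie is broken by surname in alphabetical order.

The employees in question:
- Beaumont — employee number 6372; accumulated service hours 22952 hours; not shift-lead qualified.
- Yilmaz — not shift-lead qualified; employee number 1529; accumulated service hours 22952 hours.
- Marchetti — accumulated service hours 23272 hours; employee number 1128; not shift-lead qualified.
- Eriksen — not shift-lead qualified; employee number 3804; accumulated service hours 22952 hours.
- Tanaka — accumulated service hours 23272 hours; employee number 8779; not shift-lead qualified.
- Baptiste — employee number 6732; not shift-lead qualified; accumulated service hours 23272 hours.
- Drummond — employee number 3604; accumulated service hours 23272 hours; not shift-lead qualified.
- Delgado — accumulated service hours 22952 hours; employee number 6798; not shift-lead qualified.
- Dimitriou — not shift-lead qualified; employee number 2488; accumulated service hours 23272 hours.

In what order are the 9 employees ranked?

By the first rule: Baptiste, Dimitriou, Drummond, Marchetti, Tanaka, Beaumont, Delgado, Eriksen and Yilmaz (each not shift-lead qualified).
Among Baptiste, Dimitriou, Drummond, Marchetti, Tanaka, Beaumont, Delgado, Eriksen and Yilmaz, by accumulated service hours (higher first): Baptiste, Dimitriou, Drummond, Marchetti and Tanaka (23272 hours) before Beaumont, Delgado, Eriksen and Yilmaz (22952 hours).
Among Baptiste, Dimitriou, Drummond, Marchetti and Tanaka, alphabetically by surname: Baptiste before Dimitriou before Drummond before Marchetti before Tanaka.
Among Beaumont, Delgado, Eriksen and Yilmaz, alphabetically by surname: Beaumont before Delgado before Eriksen before Yilmaz.
Full order: Baptiste, Dimitriou, Drummond, Marchetti, Tanaka, Beaumont, Delgado, Eriksen, Yilmaz.

Baptiste, Dimitriou, Drummond, Marchetti, Tanaka, Beaumont, Delgado, Eriksen, Yilmaz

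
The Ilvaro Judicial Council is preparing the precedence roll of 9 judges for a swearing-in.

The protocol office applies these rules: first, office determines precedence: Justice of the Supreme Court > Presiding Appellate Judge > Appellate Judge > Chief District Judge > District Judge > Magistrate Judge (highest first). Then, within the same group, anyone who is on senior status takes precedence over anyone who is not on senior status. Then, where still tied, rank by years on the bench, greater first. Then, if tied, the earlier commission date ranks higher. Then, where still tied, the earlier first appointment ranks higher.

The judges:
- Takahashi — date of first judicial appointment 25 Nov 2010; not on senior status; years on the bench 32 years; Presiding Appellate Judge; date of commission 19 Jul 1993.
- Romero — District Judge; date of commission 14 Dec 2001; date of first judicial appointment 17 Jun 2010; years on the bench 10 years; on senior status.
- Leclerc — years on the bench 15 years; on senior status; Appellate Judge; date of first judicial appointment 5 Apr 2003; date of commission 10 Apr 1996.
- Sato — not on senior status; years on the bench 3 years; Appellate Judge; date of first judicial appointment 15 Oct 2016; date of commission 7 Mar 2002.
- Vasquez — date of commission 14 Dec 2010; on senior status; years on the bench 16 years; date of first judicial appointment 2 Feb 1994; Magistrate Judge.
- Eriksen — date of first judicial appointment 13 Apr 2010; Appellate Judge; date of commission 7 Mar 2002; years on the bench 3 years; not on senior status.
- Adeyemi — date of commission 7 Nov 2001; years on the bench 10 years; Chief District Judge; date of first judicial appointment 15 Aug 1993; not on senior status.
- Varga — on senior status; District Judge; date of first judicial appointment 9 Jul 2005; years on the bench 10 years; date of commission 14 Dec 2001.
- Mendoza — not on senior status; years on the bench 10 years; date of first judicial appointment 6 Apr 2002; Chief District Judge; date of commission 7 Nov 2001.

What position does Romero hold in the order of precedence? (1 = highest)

8

By office: Takahashi (Presiding Appellate Judge); then Leclerc, Eriksen and Sato (Appellate Judge); then Adeyemi and Mendoza (Chief District Judge); then Varga and Romero (District Judge); then Vasquez (Magistrate Judge).
Among Leclerc, Eriksen and Sato, on senior status before not on senior status: Leclerc (on senior status) before Eriksen and Sato (not on senior status).
Eriksen and Sato both have years on the bench 3 years, so the next rule applies.
Eriksen and Sato both have date of commission 7 Mar 2002, so the next rule applies.
Among Eriksen and Sato, by date of first judicial appointment (earlier first): Eriksen (13 Apr 2010) before Sato (15 Oct 2016).
Adeyemi and Mendoza are each not on senior status, so the next rule applies.
Adeyemi and Mendoza both have years on the bench 10 years, so the next rule applies.
Adeyemi and Mendoza both have date of commission 7 Nov 2001, so the next rule applies.
Among Adeyemi and Mendoza, by date of first judicial appointment (earlier first): Adeyemi (15 Aug 1993) before Mendoza (6 Apr 2002).
Varga and Romero are each on senior status, so the next rule applies.
Varga and Romero both have years on the bench 10 years, so the next rule applies.
Varga and Romero both have date of commission 14 Dec 2001, so the next rule applies.
Among Varga and Romero, by date of first judicial appointment (earlier first): Varga (9 Jul 2005) before Romero (17 Jun 2010).
Order: Takahashi, Leclerc, Eriksen, Sato, Adeyemi, Mendoza, Varga, Romero, Vasquez. So position 8.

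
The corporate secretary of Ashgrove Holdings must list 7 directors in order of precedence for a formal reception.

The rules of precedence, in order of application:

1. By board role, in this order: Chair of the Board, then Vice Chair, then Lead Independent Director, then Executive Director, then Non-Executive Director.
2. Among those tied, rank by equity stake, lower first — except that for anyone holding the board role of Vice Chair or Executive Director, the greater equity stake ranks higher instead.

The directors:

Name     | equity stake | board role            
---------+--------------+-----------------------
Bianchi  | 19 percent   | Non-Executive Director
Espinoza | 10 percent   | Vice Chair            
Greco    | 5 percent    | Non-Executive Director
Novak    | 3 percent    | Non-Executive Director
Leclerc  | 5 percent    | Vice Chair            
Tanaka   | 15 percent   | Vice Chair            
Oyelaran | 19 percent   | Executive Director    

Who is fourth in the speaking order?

Oyelaran

By board role: Tanaka, Espinoza and Leclerc (Vice Chair); then Oyelaran (Executive Director); then Novak, Greco and Bianchi (Non-Executive Director).
Among Tanaka, Espinoza and Leclerc, by equity stake (higher first) (reversed rule for this group): Tanaka (15 percent) before Espinoza (10 percent) before Leclerc (5 percent).
Among Novak, Greco and Bianchi, by equity stake (lower first): Novak (3 percent) before Greco (5 percent) before Bianchi (19 percent).
Order: Tanaka, Espinoza, Leclerc, Oyelaran, Novak, Greco, Bianchi.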